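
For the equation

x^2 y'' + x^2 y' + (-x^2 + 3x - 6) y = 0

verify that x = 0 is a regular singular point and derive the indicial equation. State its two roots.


Divide by x^2 to reach normal form y'' + P_1(x) y' + P_2(x) y = 0 with P_1(x) = 1 and P_2(x) = -1 + 3/x - 6/x^2.
x = 0 is a singular point because the y-coefficient -1 + 3/x - 6/x^2 has a pole at x = 0.
It is a regular singular point because x P_1(x) = p(x) = x and x^2 P_2(x) = q(x) = -x^2 + 3x - 6 are polynomials, hence analytic at x = 0.
p(0) = 0,  q(0) = -6.
Indicial equation: r(r-1) + p(0) r + q(0) = 0, i.e. r^2 + (p(0) - 1) r + q(0) = 0, i.e. r^2 - 1 r - 6 = 0.
Discriminant: (-1)^2 - 4(-6) = 25, so r = (1 ± 5)/2.
Solving: r_1 = 3, r_2 = -2.

indicial: r^2 - 1 r - 6 = 0; roots r_1 = 3, r_2 = -2


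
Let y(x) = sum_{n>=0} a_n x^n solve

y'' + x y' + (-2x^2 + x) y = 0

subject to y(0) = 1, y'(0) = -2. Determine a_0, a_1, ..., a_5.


Ansatz: y(x) = sum_{n>=0} a_n x^n, so y'(x) = sum_{n>=1} n a_n x^(n-1) and y''(x) = sum_{n>=2} n(n-1) a_n x^(n-2).
Substitute into P(x) y'' + Q(x) y' + R(x) y = 0 with P(x) = 1, Q(x) = x, R(x) = -2x^2 + x, and match powers of x.
Initial conditions: a_0 = 1, a_1 = -2.
Setting the coefficient of each power of x to zero and solving order by order (substituting the coefficients already found):
  x^0: 2 a_2 = 0  ->  a_2 = 0
  x^1: 6 a_3 + a_1 + a_0 = 0  ->  6 a_3 = -a_1 - a_0 = 1  ->  a_3 = 1/6
  x^2: 12 a_4 + 2 a_2 + a_1 - 2 a_0 = 0  ->  12 a_4 = -2 a_2 - a_1 + 2 a_0 = 4  ->  a_4 = 1/3
  x^3: 20 a_5 + 3 a_3 + a_2 - 2 a_1 = 0  ->  20 a_5 = -3 a_3 - a_2 + 2 a_1 = -9/2  ->  a_5 = -9/40
Truncated series: y(x) = 1 - 2 x + (1/6) x^3 + (1/3) x^4 - (9/40) x^5 + O(x^6).

a_0 = 1; a_1 = -2; a_2 = 0; a_3 = 1/6; a_4 = 1/3; a_5 = -9/40


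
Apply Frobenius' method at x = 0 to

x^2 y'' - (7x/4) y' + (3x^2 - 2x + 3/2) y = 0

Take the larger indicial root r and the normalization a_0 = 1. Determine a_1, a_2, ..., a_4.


Write in Frobenius form y'' + (p(x)/x) y' + (q(x)/x^2) y = 0:
  p(x) = -7/4,  q(x) = 3x^2 - 2x + 3/2.
Indicial equation: r(r-1) + (-7/4) r + (3/2) = 0 -> roots r_1 = 2, r_2 = 3/4.
Take r = r_1 = 2. Let y(x) = x^r sum_{n>=0} a_n x^n with a_0 = 1.
Substitute y = x^r sum a_n x^n and match x^{r+n}. The recurrence is
  D(n) a_n - 2 a_{n-1} + 3 a_{n-2} = 0,  where D(n) = (r+n)(r+n-1) + (-7/4)(r+n) + (3/2).
  a_n = [2 a_{n-1} - 3 a_{n-2}] / D(n).
Since the indicial polynomial factors as (r - r_1)(r - r_2), D(n) = (r_1 + n - r_1)(r_1 + n - r_2) = n(n + 5/4).
Evaluating step by step (a_0 = 1):
  n = 1: D(1) = 1(1 + 5/4) = 9/4; numerator = 2(1) = 2; a_1 = (2)/(9/4) = 8/9
  n = 2: D(2) = 2(2 + 5/4) = 13/2; numerator = 2(8/9) - 3(1) = -11/9; a_2 = (-11/9)/(13/2) = -22/117
  n = 3: D(3) = 3(3 + 5/4) = 51/4; numerator = 2(-22/117) - 3(8/9) = -356/117; a_3 = (-356/117)/(51/4) = -1424/5967
  n = 4: D(4) = 4(4 + 5/4) = 21; numerator = 2(-1424/5967) - 3(-22/117) = 518/5967; a_4 = (518/5967)/(21) = 74/17901

r = 2; a_0 = 1; a_1 = 8/9; a_2 = -22/117; a_3 = -1424/5967; a_4 = 74/17901


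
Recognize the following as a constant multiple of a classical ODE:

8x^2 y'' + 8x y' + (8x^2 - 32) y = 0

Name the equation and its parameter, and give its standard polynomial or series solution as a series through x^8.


All three coefficients share the factor 8; dividing through by 8 gives  x^2 y'' + x y' + (x^2 - 4) y = 0.
This matches the Bessel equation x^2 y'' + x y' + (x^2 - nu^2) y = 0 with nu^2 = 4, so nu = 2; the solution bounded at x = 0 is J_2(x).
Frobenius at x = 0: indicial roots ±nu; for r = nu the recurrence k(k + 2nu) c_k = -c_{k-2} gives the standard series J_nu(x) = sum_{k>=0} (-1)^k / (k! (k+nu)!) (x/2)^(2k+nu). Evaluate the first 4 terms:
  k = 0: (-1)^0 / (0! * 2! * 2^2) x^2 = 1/(1*2*4) x^2 = (1/8) x^2
  k = 1: (-1)^1 / (1! * 3! * 2^4) x^4 = -1/(1*6*16) x^4 = (-1/96) x^4
  k = 2: (-1)^2 / (2! * 4! * 2^6) x^6 = 1/(2*24*64) x^6 = (1/3072) x^6
  k = 3: (-1)^3 / (3! * 5! * 2^8) x^8 = -1/(6*120*256) x^8 = (-1/184320) x^8
Hence J_2(x) = -x^8/184320 + x^6/3072 - x^4/96 + x^2/8 + ....

J_2(x); series = -x^8/184320 + x^6/3072 - x^4/96 + x^2/8


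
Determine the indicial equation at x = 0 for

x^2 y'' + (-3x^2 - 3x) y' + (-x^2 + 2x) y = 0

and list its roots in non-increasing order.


Divide by x^2 to reach normal form y'' + P_1(x) y' + P_2(x) y = 0 with P_1(x) = -3 - 3/x and P_2(x) = -1 + 2/x.
x = 0 is a singular point because the y'-coefficient -3 - 3/x has a pole at x = 0 and the y-coefficient -1 + 2/x has a pole at x = 0.
It is a regular singular point because x P_1(x) = p(x) = -3x - 3 and x^2 P_2(x) = q(x) = -x^2 + 2x are polynomials, hence analytic at x = 0.
p(0) = -3,  q(0) = 0.
Indicial equation: r(r-1) + p(0) r + q(0) = 0, i.e. r^2 + (p(0) - 1) r + q(0) = 0, i.e. r^2 - 4 r = 0.
Discriminant: (-4)^2 - 4(0) = 16, so r = (4 ± 4)/2.
Solving: r_1 = 4, r_2 = 0.

indicial: r^2 - 4 r = 0; roots r_1 = 4, r_2 = 0


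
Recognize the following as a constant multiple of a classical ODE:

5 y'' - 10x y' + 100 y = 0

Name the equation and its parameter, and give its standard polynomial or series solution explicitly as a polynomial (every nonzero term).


All three coefficients share the factor 5; dividing through by 5 gives  y'' - 2x y' + 20 y = 0.
This matches the Hermite equation y'' - 2x y' + 2n y = 0 with 2n = 20, so n = 10; the polynomial solution is H_10(x).
With y = sum_k a_k x^k, matching x^k gives (k+2)(k+1) a_{k+2} = 2(k - n) a_k = 2(k - 10) a_k. The right side vanishes at k = 10, so the series with the parity of 10 terminates at degree 10.
Standard normalization: leading coefficient of H_n is 2^n, so a_10 = 2^10 = 1024. Work downward with a_k = (k+1)(k+2) a_{k+2} / (2(k - n)):
  a_8 = (9)(10)(1024) / (2(8 - 10)) = 92160/(-4) = -23040
  a_6 = (7)(8)(-23040) / (2(6 - 10)) = -1290240/(-8) = 161280
  a_4 = (5)(6)(161280) / (2(4 - 10)) = 4838400/(-12) = -403200
  a_2 = (3)(4)(-403200) / (2(2 - 10)) = -4838400/(-16) = 302400
  a_0 = (1)(2)(302400) / (2(0 - 10)) = 604800/(-20) = -30240
Hence H_10(x) = 1024 x^10 - 23040 x^8 + 161280 x^6 - 403200 x^4 + 302400 x^2 - 30240.

H_10(x); series = 1024 x^10 - 23040 x^8 + 161280 x^6 - 403200 x^4 + 302400 x^2 - 30240


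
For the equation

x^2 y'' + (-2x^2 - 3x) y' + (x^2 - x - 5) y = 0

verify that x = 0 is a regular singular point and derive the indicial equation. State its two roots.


Divide by x^2 to reach normal form y'' + P_1(x) y' + P_2(x) y = 0 with P_1(x) = -2 - 3/x and P_2(x) = 1 - 1/x - 5/x^2.
x = 0 is a singular point because the y'-coefficient -2 - 3/x has a pole at x = 0 and the y-coefficient 1 - 1/x - 5/x^2 has a pole at x = 0.
It is a regular singular point because x P_1(x) = p(x) = -2x - 3 and x^2 P_2(x) = q(x) = x^2 - x - 5 are polynomials, hence analytic at x = 0.
p(0) = -3,  q(0) = -5.
Indicial equation: r(r-1) + p(0) r + q(0) = 0, i.e. r^2 + (p(0) - 1) r + q(0) = 0, i.e. r^2 - 4 r - 5 = 0.
Discriminant: (-4)^2 - 4(-5) = 36, so r = (4 ± 6)/2.
Solving: r_1 = 5, r_2 = -1.

indicial: r^2 - 4 r - 5 = 0; roots r_1 = 5, r_2 = -1


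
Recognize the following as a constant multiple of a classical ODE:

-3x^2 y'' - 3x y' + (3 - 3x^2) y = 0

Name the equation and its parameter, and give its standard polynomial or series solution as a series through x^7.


All three coefficients share the factor -3; dividing through by -3 gives  x^2 y'' + x y' + (x^2 - 1) y = 0.
This matches the Bessel equation x^2 y'' + x y' + (x^2 - nu^2) y = 0 with nu^2 = 1, so nu = 1; the solution bounded at x = 0 is J_1(x).
Frobenius at x = 0: indicial roots ±nu; for r = nu the recurrence k(k + 2nu) c_k = -c_{k-2} gives the standard series J_nu(x) = sum_{k>=0} (-1)^k / (k! (k+nu)!) (x/2)^(2k+nu). Evaluate the first 4 terms:
  k = 0: (-1)^0 / (0! * 1! * 2^1) x^1 = 1/(1*1*2) x^1 = (1/2) x^1
  k = 1: (-1)^1 / (1! * 2! * 2^3) x^3 = -1/(1*2*8) x^3 = (-1/16) x^3
  k = 2: (-1)^2 / (2! * 3! * 2^5) x^5 = 1/(2*6*32) x^5 = (1/384) x^5
  k = 3: (-1)^3 / (3! * 4! * 2^7) x^7 = -1/(6*24*128) x^7 = (-1/18432) x^7
Hence J_1(x) = -x^7/18432 + x^5/384 - x^3/16 + x/2 + ....

J_1(x); series = -x^7/18432 + x^5/384 - x^3/16 + x/2


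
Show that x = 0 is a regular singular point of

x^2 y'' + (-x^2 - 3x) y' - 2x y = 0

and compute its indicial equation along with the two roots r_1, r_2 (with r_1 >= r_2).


Divide by x^2 to reach normal form y'' + P_1(x) y' + P_2(x) y = 0 with P_1(x) = -1 - 3/x and P_2(x) = -2/x.
x = 0 is a singular point because the y'-coefficient -1 - 3/x has a pole at x = 0 and the y-coefficient -2/x has a pole at x = 0.
It is a regular singular point because x P_1(x) = p(x) = -x - 3 and x^2 P_2(x) = q(x) = -2x are polynomials, hence analytic at x = 0.
p(0) = -3,  q(0) = 0.
Indicial equation: r(r-1) + p(0) r + q(0) = 0, i.e. r^2 + (p(0) - 1) r + q(0) = 0, i.e. r^2 - 4 r = 0.
Discriminant: (-4)^2 - 4(0) = 16, so r = (4 ± 4)/2.
Solving: r_1 = 4, r_2 = 0.

indicial: r^2 - 4 r = 0; roots r_1 = 4, r_2 = 0


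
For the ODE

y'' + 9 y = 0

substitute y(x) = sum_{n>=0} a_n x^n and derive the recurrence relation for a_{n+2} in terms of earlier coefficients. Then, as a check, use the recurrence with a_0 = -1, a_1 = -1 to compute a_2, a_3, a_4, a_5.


Substitute y = sum_n a_n x^n into y'' + (const) y = 0.
y''(x) = sum_{n>=0} (n+2)(n+1) a_{n+2} x^n.
The ODE becomes sum_n [(n+2)(n+1) a_{n+2} + 9 a_n] x^n = 0.
Setting each coefficient to zero gives the recurrence:
  (n+2)(n+1) a_{n+2} + 9 a_n = 0,
  a_{n+2} = -9 / ((n+1)(n+2)) a_n.

Check with a_0 = -1, a_1 = -1 (apply the recurrence for n = 0, 1, 2, 3): a_0 = -1, a_1 = -1, a_2 = 9/2, a_3 = 3/2, a_4 = -27/8, a_5 = -27/40.

a_{n+2} = -9/((n+1)(n+2)) * a_n; check: a_0 = -1, a_1 = -1, a_2 = 9/2, a_3 = 3/2, a_4 = -27/8, a_5 = -27/40


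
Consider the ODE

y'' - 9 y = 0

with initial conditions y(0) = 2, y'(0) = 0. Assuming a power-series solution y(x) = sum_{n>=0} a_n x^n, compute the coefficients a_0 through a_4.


Ansatz: y(x) = sum_{n>=0} a_n x^n, so y'(x) = sum_{n>=1} n a_n x^(n-1) and y''(x) = sum_{n>=2} n(n-1) a_n x^(n-2).
Substitute into P(x) y'' + Q(x) y' + R(x) y = 0 with P(x) = 1, Q(x) = 0, R(x) = -9, and match powers of x.
Initial conditions: a_0 = 2, a_1 = 0.
Setting the coefficient of each power of x to zero and solving order by order (substituting the coefficients already found):
  x^0: 2 a_2 - 9 a_0 = 0  ->  2 a_2 = 9 a_0 = 18  ->  a_2 = 9
  x^1: 6 a_3 - 9 a_1 = 0  ->  6 a_3 = 9 a_1 = 0  ->  a_3 = 0
  x^2: 12 a_4 - 9 a_2 = 0  ->  12 a_4 = 9 a_2 = 81  ->  a_4 = 27/4
Truncated series: y(x) = 2 + 9 x^2 + (27/4) x^4 + O(x^5).

a_0 = 2; a_1 = 0; a_2 = 9; a_3 = 0; a_4 = 27/4


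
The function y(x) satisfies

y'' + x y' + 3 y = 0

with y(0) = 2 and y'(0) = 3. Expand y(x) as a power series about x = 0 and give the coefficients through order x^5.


Ansatz: y(x) = sum_{n>=0} a_n x^n, so y'(x) = sum_{n>=1} n a_n x^(n-1) and y''(x) = sum_{n>=2} n(n-1) a_n x^(n-2).
Substitute into P(x) y'' + Q(x) y' + R(x) y = 0 with P(x) = 1, Q(x) = x, R(x) = 3, and match powers of x.
Initial conditions: a_0 = 2, a_1 = 3.
Setting the coefficient of each power of x to zero and solving order by order (substituting the coefficients already found):
  x^0: 2 a_2 + 3 a_0 = 0  ->  2 a_2 = -3 a_0 = -6  ->  a_2 = -3
  x^1: 6 a_3 + 4 a_1 = 0  ->  6 a_3 = -4 a_1 = -12  ->  a_3 = -2
  x^2: 12 a_4 + 5 a_2 = 0  ->  12 a_4 = -5 a_2 = 15  ->  a_4 = 5/4
  x^3: 20 a_5 + 6 a_3 = 0  ->  20 a_5 = -6 a_3 = 12  ->  a_5 = 3/5
Truncated series: y(x) = 2 + 3 x - 3 x^2 - 2 x^3 + (5/4) x^4 + (3/5) x^5 + O(x^6).

a_0 = 2; a_1 = 3; a_2 = -3; a_3 = -2; a_4 = 5/4; a_5 = 3/5


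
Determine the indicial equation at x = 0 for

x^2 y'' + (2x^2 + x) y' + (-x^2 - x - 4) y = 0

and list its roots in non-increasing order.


Divide by x^2 to reach normal form y'' + P_1(x) y' + P_2(x) y = 0 with P_1(x) = 2 + 1/x and P_2(x) = -1 - 1/x - 4/x^2.
x = 0 is a singular point because the y'-coefficient 2 + 1/x has a pole at x = 0 and the y-coefficient -1 - 1/x - 4/x^2 has a pole at x = 0.
It is a regular singular point because x P_1(x) = p(x) = 2x + 1 and x^2 P_2(x) = q(x) = -x^2 - x - 4 are polynomials, hence analytic at x = 0.
p(0) = 1,  q(0) = -4.
Indicial equation: r(r-1) + p(0) r + q(0) = 0, i.e. r^2 + (p(0) - 1) r + q(0) = 0, i.e. r^2 - 4 = 0.
Discriminant: (0)^2 - 4(-4) = 16, so r = (0 ± 4)/2.
Solving: r_1 = 2, r_2 = -2.

indicial: r^2 - 4 = 0; roots r_1 = 2, r_2 = -2


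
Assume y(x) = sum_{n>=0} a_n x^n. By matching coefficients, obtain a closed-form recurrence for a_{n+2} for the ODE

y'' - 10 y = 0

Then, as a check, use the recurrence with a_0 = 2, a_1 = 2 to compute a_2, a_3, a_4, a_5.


Substitute y = sum_n a_n x^n into y'' + (const) y = 0.
y''(x) = sum_{n>=0} (n+2)(n+1) a_{n+2} x^n.
The ODE becomes sum_n [(n+2)(n+1) a_{n+2} - 10 a_n] x^n = 0.
Setting each coefficient to zero gives the recurrence:
  (n+2)(n+1) a_{n+2} - 10 a_n = 0,
  a_{n+2} = 10 / ((n+1)(n+2)) a_n.

Check with a_0 = 2, a_1 = 2 (apply the recurrence for n = 0, 1, 2, 3): a_0 = 2, a_1 = 2, a_2 = 10, a_3 = 10/3, a_4 = 25/3, a_5 = 5/3.

a_{n+2} = 10/((n+1)(n+2)) * a_n; check: a_0 = 2, a_1 = 2, a_2 = 10, a_3 = 10/3, a_4 = 25/3, a_5 = 5/3


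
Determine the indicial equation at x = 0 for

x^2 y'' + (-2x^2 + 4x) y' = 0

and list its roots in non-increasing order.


Divide by x^2 to reach normal form y'' + P_1(x) y' + P_2(x) y = 0 with P_1(x) = -2 + 4/x and P_2(x) = 0.
x = 0 is a singular point because the y'-coefficient -2 + 4/x has a pole at x = 0.
It is a regular singular point because x P_1(x) = p(x) = 4 - 2x and x^2 P_2(x) = q(x) = 0 are polynomials, hence analytic at x = 0.
p(0) = 4,  q(0) = 0.
Indicial equation: r(r-1) + p(0) r + q(0) = 0, i.e. r^2 + (p(0) - 1) r + q(0) = 0, i.e. r^2 + 3 r = 0.
Discriminant: (3)^2 - 4(0) = 9, so r = (-3 ± 3)/2.
Solving: r_1 = 0, r_2 = -3.

indicial: r^2 + 3 r = 0; roots r_1 = 0, r_2 = -3


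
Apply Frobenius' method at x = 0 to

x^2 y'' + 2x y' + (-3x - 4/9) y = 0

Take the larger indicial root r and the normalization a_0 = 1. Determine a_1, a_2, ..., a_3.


Write in Frobenius form y'' + (p(x)/x) y' + (q(x)/x^2) y = 0:
  p(x) = 2,  q(x) = -3x - 4/9.
Indicial equation: r(r-1) + (2) r + (-4/9) = 0 -> roots r_1 = 1/3, r_2 = -4/3.
Take r = r_1 = 1/3. Let y(x) = x^r sum_{n>=0} a_n x^n with a_0 = 1.
Substitute y = x^r sum a_n x^n and match x^{r+n}. The recurrence is
  D(n) a_n - 3 a_{n-1} = 0,  where D(n) = (r+n)(r+n-1) + (2)(r+n) + (-4/9).
  a_n = 3 / D(n) * a_{n-1}.
Since the indicial polynomial factors as (r - r_1)(r - r_2), D(n) = (r_1 + n - r_1)(r_1 + n - r_2) = n(n + 5/3).
Evaluating step by step (a_0 = 1):
  n = 1: D(1) = 1(1 + 5/3) = 8/3; numerator = 3(1) = 3; a_1 = (3)/(8/3) = 9/8
  n = 2: D(2) = 2(2 + 5/3) = 22/3; numerator = 3(9/8) = 27/8; a_2 = (27/8)/(22/3) = 81/176
  n = 3: D(3) = 3(3 + 5/3) = 14; numerator = 3(81/176) = 243/176; a_3 = (243/176)/(14) = 243/2464

r = 1/3; a_0 = 1; a_1 = 9/8; a_2 = 81/176; a_3 = 243/2464


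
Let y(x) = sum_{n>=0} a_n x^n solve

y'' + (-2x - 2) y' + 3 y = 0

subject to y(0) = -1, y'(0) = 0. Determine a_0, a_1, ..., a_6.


Ansatz: y(x) = sum_{n>=0} a_n x^n, so y'(x) = sum_{n>=1} n a_n x^(n-1) and y''(x) = sum_{n>=2} n(n-1) a_n x^(n-2).
Substitute into P(x) y'' + Q(x) y' + R(x) y = 0 with P(x) = 1, Q(x) = -2x - 2, R(x) = 3, and match powers of x.
Initial conditions: a_0 = -1, a_1 = 0.
Setting the coefficient of each power of x to zero and solving order by order (substituting the coefficients already found):
  x^0: 2 a_2 - 2 a_1 + 3 a_0 = 0  ->  2 a_2 = 2 a_1 - 3 a_0 = 3  ->  a_2 = 3/2
  x^1: 6 a_3 - 4 a_2 + a_1 = 0  ->  6 a_3 = 4 a_2 - a_1 = 6  ->  a_3 = 1
  x^2: 12 a_4 - 6 a_3 - a_2 = 0  ->  12 a_4 = 6 a_3 + a_2 = 15/2  ->  a_4 = 5/8
  x^3: 20 a_5 - 8 a_4 - 3 a_3 = 0  ->  20 a_5 = 8 a_4 + 3 a_3 = 8  ->  a_5 = 2/5
  x^4: 30 a_6 - 10 a_5 - 5 a_4 = 0  ->  30 a_6 = 10 a_5 + 5 a_4 = 57/8  ->  a_6 = 19/80
Truncated series: y(x) = -1 + (3/2) x^2 + x^3 + (5/8) x^4 + (2/5) x^5 + (19/80) x^6 + O(x^7).

a_0 = -1; a_1 = 0; a_2 = 3/2; a_3 = 1; a_4 = 5/8; a_5 = 2/5; a_6 = 19/80


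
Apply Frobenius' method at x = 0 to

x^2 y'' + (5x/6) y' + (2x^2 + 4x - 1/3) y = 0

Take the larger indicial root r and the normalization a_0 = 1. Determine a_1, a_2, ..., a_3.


Write in Frobenius form y'' + (p(x)/x) y' + (q(x)/x^2) y = 0:
  p(x) = 5/6,  q(x) = 2x^2 + 4x - 1/3.
Indicial equation: r(r-1) + (5/6) r + (-1/3) = 0 -> roots r_1 = 2/3, r_2 = -1/2.
Take r = r_1 = 2/3. Let y(x) = x^r sum_{n>=0} a_n x^n with a_0 = 1.
Substitute y = x^r sum a_n x^n and match x^{r+n}. The recurrence is
  D(n) a_n + 4 a_{n-1} + 2 a_{n-2} = 0,  where D(n) = (r+n)(r+n-1) + (5/6)(r+n) + (-1/3).
  a_n = [-4 a_{n-1} - 2 a_{n-2}] / D(n).
Since the indicial polynomial factors as (r - r_1)(r - r_2), D(n) = (r_1 + n - r_1)(r_1 + n - r_2) = n(n + 7/6).
Evaluating step by step (a_0 = 1):
  n = 1: D(1) = 1(1 + 7/6) = 13/6; numerator = -4(1) = -4; a_1 = (-4)/(13/6) = -24/13
  n = 2: D(2) = 2(2 + 7/6) = 19/3; numerator = -4(-24/13) - 2(1) = 70/13; a_2 = (70/13)/(19/3) = 210/247
  n = 3: D(3) = 3(3 + 7/6) = 25/2; numerator = -4(210/247) - 2(-24/13) = 72/247; a_3 = (72/247)/(25/2) = 144/6175

r = 2/3; a_0 = 1; a_1 = -24/13; a_2 = 210/247; a_3 = 144/6175


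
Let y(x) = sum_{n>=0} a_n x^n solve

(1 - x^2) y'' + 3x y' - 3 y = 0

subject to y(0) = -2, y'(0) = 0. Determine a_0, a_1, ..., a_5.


Ansatz: y(x) = sum_{n>=0} a_n x^n, so y'(x) = sum_{n>=1} n a_n x^(n-1) and y''(x) = sum_{n>=2} n(n-1) a_n x^(n-2).
Substitute into P(x) y'' + Q(x) y' + R(x) y = 0 with P(x) = 1 - x^2, Q(x) = 3x, R(x) = -3, and match powers of x.
Initial conditions: a_0 = -2, a_1 = 0.
Setting the coefficient of each power of x to zero and solving order by order (substituting the coefficients already found):
  x^0: 2 a_2 - 3 a_0 = 0  ->  2 a_2 = 3 a_0 = -6  ->  a_2 = -3
  x^1: 6 a_3 = 0  ->  a_3 = 0
  x^2: 12 a_4 + a_2 = 0  ->  12 a_4 = -a_2 = 3  ->  a_4 = 1/4
  x^3: 20 a_5 = 0  ->  a_5 = 0
Truncated series: y(x) = -2 - 3 x^2 + (1/4) x^4 + O(x^6).

a_0 = -2; a_1 = 0; a_2 = -3; a_3 = 0; a_4 = 1/4; a_5 = 0


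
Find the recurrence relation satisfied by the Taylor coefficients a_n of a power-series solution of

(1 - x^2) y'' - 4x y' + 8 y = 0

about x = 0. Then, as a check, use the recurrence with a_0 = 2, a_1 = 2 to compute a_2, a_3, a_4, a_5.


Substitute y = sum_n a_n x^n.
(1 - 1 x^2) y'' contributes (n+2)(n+1) a_{n+2} - n(n-1) a_n at x^n.
-4 x y'(x) contributes -4 n a_n at x^n.
8 y(x) contributes 8 a_n at x^n.
Matching x^n: (n+2)(n+1) a_{n+2} + (-n(n-1) - 4 n + 8) a_n = 0.
Thus a_{n+2} = (n(n-1) + 4 n - 8) / ((n+1)(n+2)) * a_n.

Check with a_0 = 2, a_1 = 2 (apply the recurrence for n = 0, 1, 2, 3): a_0 = 2, a_1 = 2, a_2 = -8, a_3 = -4/3, a_4 = -4/3, a_5 = -2/3.

a_(n+2) = (n(n-1) + 4 n - 8) / ((n+1)(n+2)) * a_n; check: a_0 = 2, a_1 = 2, a_2 = -8, a_3 = -4/3, a_4 = -4/3, a_5 = -2/3


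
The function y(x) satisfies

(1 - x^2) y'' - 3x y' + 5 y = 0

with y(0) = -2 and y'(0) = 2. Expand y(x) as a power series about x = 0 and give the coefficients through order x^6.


Ansatz: y(x) = sum_{n>=0} a_n x^n, so y'(x) = sum_{n>=1} n a_n x^(n-1) and y''(x) = sum_{n>=2} n(n-1) a_n x^(n-2).
Substitute into P(x) y'' + Q(x) y' + R(x) y = 0 with P(x) = 1 - x^2, Q(x) = -3x, R(x) = 5, and match powers of x.
Initial conditions: a_0 = -2, a_1 = 2.
Setting the coefficient of each power of x to zero and solving order by order (substituting the coefficients already found):
  x^0: 2 a_2 + 5 a_0 = 0  ->  2 a_2 = -5 a_0 = 10  ->  a_2 = 5
  x^1: 6 a_3 + 2 a_1 = 0  ->  6 a_3 = -2 a_1 = -4  ->  a_3 = -2/3
  x^2: 12 a_4 - 3 a_2 = 0  ->  12 a_4 = 3 a_2 = 15  ->  a_4 = 5/4
  x^3: 20 a_5 - 10 a_3 = 0  ->  20 a_5 = 10 a_3 = -20/3  ->  a_5 = -1/3
  x^4: 30 a_6 - 19 a_4 = 0  ->  30 a_6 = 19 a_4 = 95/4  ->  a_6 = 19/24
Truncated series: y(x) = -2 + 2 x + 5 x^2 - (2/3) x^3 + (5/4) x^4 - (1/3) x^5 + (19/24) x^6 + O(x^7).

a_0 = -2; a_1 = 2; a_2 = 5; a_3 = -2/3; a_4 = 5/4; a_5 = -1/3; a_6 = 19/24


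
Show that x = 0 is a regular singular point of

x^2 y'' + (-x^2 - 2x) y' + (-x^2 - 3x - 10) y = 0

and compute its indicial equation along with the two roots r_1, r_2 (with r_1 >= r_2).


Divide by x^2 to reach normal form y'' + P_1(x) y' + P_2(x) y = 0 with P_1(x) = -1 - 2/x and P_2(x) = -1 - 3/x - 10/x^2.
x = 0 is a singular point because the y'-coefficient -1 - 2/x has a pole at x = 0 and the y-coefficient -1 - 3/x - 10/x^2 has a pole at x = 0.
It is a regular singular point because x P_1(x) = p(x) = -x - 2 and x^2 P_2(x) = q(x) = -x^2 - 3x - 10 are polynomials, hence analytic at x = 0.
p(0) = -2,  q(0) = -10.
Indicial equation: r(r-1) + p(0) r + q(0) = 0, i.e. r^2 + (p(0) - 1) r + q(0) = 0, i.e. r^2 - 3 r - 10 = 0.
Discriminant: (-3)^2 - 4(-10) = 49, so r = (3 ± 7)/2.
Solving: r_1 = 5, r_2 = -2.

indicial: r^2 - 3 r - 10 = 0; roots r_1 = 5, r_2 = -2


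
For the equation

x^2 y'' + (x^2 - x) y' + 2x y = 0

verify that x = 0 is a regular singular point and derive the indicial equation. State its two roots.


Divide by x^2 to reach normal form y'' + P_1(x) y' + P_2(x) y = 0 with P_1(x) = 1 - 1/x and P_2(x) = 2/x.
x = 0 is a singular point because the y'-coefficient 1 - 1/x has a pole at x = 0 and the y-coefficient 2/x has a pole at x = 0.
It is a regular singular point because x P_1(x) = p(x) = x - 1 and x^2 P_2(x) = q(x) = 2x are polynomials, hence analytic at x = 0.
p(0) = -1,  q(0) = 0.
Indicial equation: r(r-1) + p(0) r + q(0) = 0, i.e. r^2 + (p(0) - 1) r + q(0) = 0, i.e. r^2 - 2 r = 0.
Discriminant: (-2)^2 - 4(0) = 4, so r = (2 ± 2)/2.
Solving: r_1 = 2, r_2 = 0.

indicial: r^2 - 2 r = 0; roots r_1 = 2, r_2 = 0


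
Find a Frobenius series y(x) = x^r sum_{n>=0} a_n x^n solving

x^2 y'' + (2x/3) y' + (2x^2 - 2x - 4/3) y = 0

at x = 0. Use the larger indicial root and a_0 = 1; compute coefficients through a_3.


Write in Frobenius form y'' + (p(x)/x) y' + (q(x)/x^2) y = 0:
  p(x) = 2/3,  q(x) = 2x^2 - 2x - 4/3.
Indicial equation: r(r-1) + (2/3) r + (-4/3) = 0 -> roots r_1 = 4/3, r_2 = -1.
Take r = r_1 = 4/3. Let y(x) = x^r sum_{n>=0} a_n x^n with a_0 = 1.
Substitute y = x^r sum a_n x^n and match x^{r+n}. The recurrence is
  D(n) a_n - 2 a_{n-1} + 2 a_{n-2} = 0,  where D(n) = (r+n)(r+n-1) + (2/3)(r+n) + (-4/3).
  a_n = [2 a_{n-1} - 2 a_{n-2}] / D(n).
Since the indicial polynomial factors as (r - r_1)(r - r_2), D(n) = (r_1 + n - r_1)(r_1 + n - r_2) = n(n + 7/3).
Evaluating step by step (a_0 = 1):
  n = 1: D(1) = 1(1 + 7/3) = 10/3; numerator = 2(1) = 2; a_1 = (2)/(10/3) = 3/5
  n = 2: D(2) = 2(2 + 7/3) = 26/3; numerator = 2(3/5) - 2(1) = -4/5; a_2 = (-4/5)/(26/3) = -6/65
  n = 3: D(3) = 3(3 + 7/3) = 16; numerator = 2(-6/65) - 2(3/5) = -18/13; a_3 = (-18/13)/(16) = -9/104

r = 4/3; a_0 = 1; a_1 = 3/5; a_2 = -6/65; a_3 = -9/104


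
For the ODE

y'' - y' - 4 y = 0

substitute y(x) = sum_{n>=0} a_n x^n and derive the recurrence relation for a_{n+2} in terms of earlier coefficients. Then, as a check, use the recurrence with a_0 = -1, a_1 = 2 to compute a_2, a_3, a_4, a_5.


Substitute y = sum_n a_n x^n.
y''(x) has coefficient (n+2)(n+1) a_{n+2} at x^n;
-y'(x) has coefficient -(n+1) a_{n+1} at x^n;
-4 y(x) has coefficient -4 a_n at x^n.
Matching x^n: (n+2)(n+1) a_{n+2} - (n+1) a_{n+1} - 4 a_n = 0.
Thus a_{n+2} = [(n+1) a_{n+1} + 4 a_n] / ((n+1)(n+2)).

Check with a_0 = -1, a_1 = 2 (apply the recurrence for n = 0, 1, 2, 3): a_0 = -1, a_1 = 2, a_2 = -1, a_3 = 1, a_4 = -1/12, a_5 = 11/60.

a_(n+2) = [(n+1) a_(n+1) + 4 a_n] / ((n+1)(n+2)); check: a_0 = -1, a_1 = 2, a_2 = -1, a_3 = 1, a_4 = -1/12, a_5 = 11/60


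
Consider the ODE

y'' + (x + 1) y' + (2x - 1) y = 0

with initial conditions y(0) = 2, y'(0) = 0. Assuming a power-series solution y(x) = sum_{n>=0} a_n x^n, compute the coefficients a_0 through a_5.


Ansatz: y(x) = sum_{n>=0} a_n x^n, so y'(x) = sum_{n>=1} n a_n x^(n-1) and y''(x) = sum_{n>=2} n(n-1) a_n x^(n-2).
Substitute into P(x) y'' + Q(x) y' + R(x) y = 0 with P(x) = 1, Q(x) = x + 1, R(x) = 2x - 1, and match powers of x.
Initial conditions: a_0 = 2, a_1 = 0.
Setting the coefficient of each power of x to zero and solving order by order (substituting the coefficients already found):
  x^0: 2 a_2 + a_1 - a_0 = 0  ->  2 a_2 = -a_1 + a_0 = 2  ->  a_2 = 1
  x^1: 6 a_3 + 2 a_2 + 2 a_0 = 0  ->  6 a_3 = -2 a_2 - 2 a_0 = -6  ->  a_3 = -1
  x^2: 12 a_4 + 3 a_3 + a_2 + 2 a_1 = 0  ->  12 a_4 = -3 a_3 - a_2 - 2 a_1 = 2  ->  a_4 = 1/6
  x^3: 20 a_5 + 4 a_4 + 2 a_3 + 2 a_2 = 0  ->  20 a_5 = -4 a_4 - 2 a_3 - 2 a_2 = -2/3  ->  a_5 = -1/30
Truncated series: y(x) = 2 + x^2 - x^3 + (1/6) x^4 - (1/30) x^5 + O(x^6).

a_0 = 2; a_1 = 0; a_2 = 1; a_3 = -1; a_4 = 1/6; a_5 = -1/30


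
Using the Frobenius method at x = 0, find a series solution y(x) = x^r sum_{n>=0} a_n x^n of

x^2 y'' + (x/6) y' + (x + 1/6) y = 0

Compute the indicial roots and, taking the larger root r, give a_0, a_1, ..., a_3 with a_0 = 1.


Write in Frobenius form y'' + (p(x)/x) y' + (q(x)/x^2) y = 0:
  p(x) = 1/6,  q(x) = x + 1/6.
Indicial equation: r(r-1) + (1/6) r + (1/6) = 0 -> roots r_1 = 1/2, r_2 = 1/3.
Take r = r_1 = 1/2. Let y(x) = x^r sum_{n>=0} a_n x^n with a_0 = 1.
Substitute y = x^r sum a_n x^n and match x^{r+n}. The recurrence is
  D(n) a_n + 1 a_{n-1} = 0,  where D(n) = (r+n)(r+n-1) + (1/6)(r+n) + (1/6).
  a_n = -1 / D(n) * a_{n-1}.
Since the indicial polynomial factors as (r - r_1)(r - r_2), D(n) = (r_1 + n - r_1)(r_1 + n - r_2) = n(n + 1/6).
Evaluating step by step (a_0 = 1):
  n = 1: D(1) = 1(1 + 1/6) = 7/6; numerator = -1(1) = -1; a_1 = (-1)/(7/6) = -6/7
  n = 2: D(2) = 2(2 + 1/6) = 13/3; numerator = -1(-6/7) = 6/7; a_2 = (6/7)/(13/3) = 18/91
  n = 3: D(3) = 3(3 + 1/6) = 19/2; numerator = -1(18/91) = -18/91; a_3 = (-18/91)/(19/2) = -36/1729

r = 1/2; a_0 = 1; a_1 = -6/7; a_2 = 18/91; a_3 = -36/1729


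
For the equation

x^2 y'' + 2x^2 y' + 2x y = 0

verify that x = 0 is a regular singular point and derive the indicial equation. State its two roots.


Divide by x^2 to reach normal form y'' + P_1(x) y' + P_2(x) y = 0 with P_1(x) = 2 and P_2(x) = 2/x.
x = 0 is a singular point because the y-coefficient 2/x has a pole at x = 0.
It is a regular singular point because x P_1(x) = p(x) = 2x and x^2 P_2(x) = q(x) = 2x are polynomials, hence analytic at x = 0.
p(0) = 0,  q(0) = 0.
Indicial equation: r(r-1) + p(0) r + q(0) = 0, i.e. r^2 + (p(0) - 1) r + q(0) = 0, i.e. r^2 - 1 r = 0.
Discriminant: (-1)^2 - 4(0) = 1, so r = (1 ± 1)/2.
Solving: r_1 = 1, r_2 = 0.

indicial: r^2 - 1 r = 0; roots r_1 = 1, r_2 = 0


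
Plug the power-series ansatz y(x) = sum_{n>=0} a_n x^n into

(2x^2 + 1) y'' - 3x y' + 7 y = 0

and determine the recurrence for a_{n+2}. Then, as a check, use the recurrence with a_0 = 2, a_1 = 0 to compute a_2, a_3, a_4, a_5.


Substitute y = sum_n a_n x^n.
(1 + 2 x^2) y'' contributes (n+2)(n+1) a_{n+2} + 2 n(n-1) a_n at x^n.
-3 x y'(x) contributes -3 n a_n at x^n.
7 y(x) contributes 7 a_n at x^n.
Matching x^n: (n+2)(n+1) a_{n+2} + (2 n(n-1) - 3 n + 7) a_n = 0.
Thus a_{n+2} = (-2 n(n-1) + 3 n - 7) / ((n+1)(n+2)) * a_n.

Check with a_0 = 2, a_1 = 0 (apply the recurrence for n = 0, 1, 2, 3): a_0 = 2, a_1 = 0, a_2 = -7, a_3 = 0, a_4 = 35/12, a_5 = 0.

a_(n+2) = (-2 n(n-1) + 3 n - 7) / ((n+1)(n+2)) * a_n; check: a_0 = 2, a_1 = 0, a_2 = -7, a_3 = 0, a_4 = 35/12, a_5 = 0


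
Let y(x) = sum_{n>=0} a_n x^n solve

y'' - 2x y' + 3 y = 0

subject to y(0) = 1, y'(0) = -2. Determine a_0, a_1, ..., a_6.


Ansatz: y(x) = sum_{n>=0} a_n x^n, so y'(x) = sum_{n>=1} n a_n x^(n-1) and y''(x) = sum_{n>=2} n(n-1) a_n x^(n-2).
Substitute into P(x) y'' + Q(x) y' + R(x) y = 0 with P(x) = 1, Q(x) = -2x, R(x) = 3, and match powers of x.
Initial conditions: a_0 = 1, a_1 = -2.
Setting the coefficient of each power of x to zero and solving order by order (substituting the coefficients already found):
  x^0: 2 a_2 + 3 a_0 = 0  ->  2 a_2 = -3 a_0 = -3  ->  a_2 = -3/2
  x^1: 6 a_3 + a_1 = 0  ->  6 a_3 = -a_1 = 2  ->  a_3 = 1/3
  x^2: 12 a_4 - a_2 = 0  ->  12 a_4 = a_2 = -3/2  ->  a_4 = -1/8
  x^3: 20 a_5 - 3 a_3 = 0  ->  20 a_5 = 3 a_3 = 1  ->  a_5 = 1/20
  x^4: 30 a_6 - 5 a_4 = 0  ->  30 a_6 = 5 a_4 = -5/8  ->  a_6 = -1/48
Truncated series: y(x) = 1 - 2 x - (3/2) x^2 + (1/3) x^3 - (1/8) x^4 + (1/20) x^5 - (1/48) x^6 + O(x^7).

a_0 = 1; a_1 = -2; a_2 = -3/2; a_3 = 1/3; a_4 = -1/8; a_5 = 1/20; a_6 = -1/48


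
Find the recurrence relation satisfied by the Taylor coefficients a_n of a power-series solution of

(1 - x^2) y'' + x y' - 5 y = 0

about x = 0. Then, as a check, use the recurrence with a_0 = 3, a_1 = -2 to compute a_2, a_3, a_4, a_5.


Substitute y = sum_n a_n x^n.
(1 - 1 x^2) y'' contributes (n+2)(n+1) a_{n+2} - n(n-1) a_n at x^n.
x y'(x) contributes n a_n at x^n.
-5 y(x) contributes -5 a_n at x^n.
Matching x^n: (n+2)(n+1) a_{n+2} + (-n(n-1) + n - 5) a_n = 0.
Thus a_{n+2} = (n(n-1) - n + 5) / ((n+1)(n+2)) * a_n.

Check with a_0 = 3, a_1 = -2 (apply the recurrence for n = 0, 1, 2, 3): a_0 = 3, a_1 = -2, a_2 = 15/2, a_3 = -4/3, a_4 = 25/8, a_5 = -8/15.

a_(n+2) = (n(n-1) - n + 5) / ((n+1)(n+2)) * a_n; check: a_0 = 3, a_1 = -2, a_2 = 15/2, a_3 = -4/3, a_4 = 25/8, a_5 = -8/15


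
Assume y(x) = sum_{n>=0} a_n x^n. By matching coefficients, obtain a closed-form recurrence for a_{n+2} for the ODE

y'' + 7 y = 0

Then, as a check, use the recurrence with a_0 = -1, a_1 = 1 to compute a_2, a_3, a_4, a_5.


Substitute y = sum_n a_n x^n into y'' + (const) y = 0.
y''(x) = sum_{n>=0} (n+2)(n+1) a_{n+2} x^n.
The ODE becomes sum_n [(n+2)(n+1) a_{n+2} + 7 a_n] x^n = 0.
Setting each coefficient to zero gives the recurrence:
  (n+2)(n+1) a_{n+2} + 7 a_n = 0,
  a_{n+2} = -7 / ((n+1)(n+2)) a_n.

Check with a_0 = -1, a_1 = 1 (apply the recurrence for n = 0, 1, 2, 3): a_0 = -1, a_1 = 1, a_2 = 7/2, a_3 = -7/6, a_4 = -49/24, a_5 = 49/120.

a_{n+2} = -7/((n+1)(n+2)) * a_n; check: a_0 = -1, a_1 = 1, a_2 = 7/2, a_3 = -7/6, a_4 = -49/24, a_5 = 49/120


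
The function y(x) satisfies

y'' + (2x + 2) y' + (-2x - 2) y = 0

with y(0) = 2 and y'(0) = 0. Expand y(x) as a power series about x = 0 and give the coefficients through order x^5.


Ansatz: y(x) = sum_{n>=0} a_n x^n, so y'(x) = sum_{n>=1} n a_n x^(n-1) and y''(x) = sum_{n>=2} n(n-1) a_n x^(n-2).
Substitute into P(x) y'' + Q(x) y' + R(x) y = 0 with P(x) = 1, Q(x) = 2x + 2, R(x) = -2x - 2, and match powers of x.
Initial conditions: a_0 = 2, a_1 = 0.
Setting the coefficient of each power of x to zero and solving order by order (substituting the coefficients already found):
  x^0: 2 a_2 + 2 a_1 - 2 a_0 = 0  ->  2 a_2 = -2 a_1 + 2 a_0 = 4  ->  a_2 = 2
  x^1: 6 a_3 + 4 a_2 - 2 a_0 = 0  ->  6 a_3 = -4 a_2 + 2 a_0 = -4  ->  a_3 = -2/3
  x^2: 12 a_4 + 6 a_3 + 2 a_2 - 2 a_1 = 0  ->  12 a_4 = -6 a_3 - 2 a_2 + 2 a_1 = 0  ->  a_4 = 0
  x^3: 20 a_5 + 8 a_4 + 4 a_3 - 2 a_2 = 0  ->  20 a_5 = -8 a_4 - 4 a_3 + 2 a_2 = 20/3  ->  a_5 = 1/3
Truncated series: y(x) = 2 + 2 x^2 - (2/3) x^3 + (1/3) x^5 + O(x^6).

a_0 = 2; a_1 = 0; a_2 = 2; a_3 = -2/3; a_4 = 0; a_5 = 1/3


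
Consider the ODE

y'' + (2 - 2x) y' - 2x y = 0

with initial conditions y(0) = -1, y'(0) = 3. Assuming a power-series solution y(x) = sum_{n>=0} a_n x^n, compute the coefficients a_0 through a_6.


Ansatz: y(x) = sum_{n>=0} a_n x^n, so y'(x) = sum_{n>=1} n a_n x^(n-1) and y''(x) = sum_{n>=2} n(n-1) a_n x^(n-2).
Substitute into P(x) y'' + Q(x) y' + R(x) y = 0 with P(x) = 1, Q(x) = 2 - 2x, R(x) = -2x, and match powers of x.
Initial conditions: a_0 = -1, a_1 = 3.
Setting the coefficient of each power of x to zero and solving order by order (substituting the coefficients already found):
  x^0: 2 a_2 + 2 a_1 = 0  ->  2 a_2 = -2 a_1 = -6  ->  a_2 = -3
  x^1: 6 a_3 + 4 a_2 - 2 a_1 - 2 a_0 = 0  ->  6 a_3 = -4 a_2 + 2 a_1 + 2 a_0 = 16  ->  a_3 = 8/3
  x^2: 12 a_4 + 6 a_3 - 4 a_2 - 2 a_1 = 0  ->  12 a_4 = -6 a_3 + 4 a_2 + 2 a_1 = -22  ->  a_4 = -11/6
  x^3: 20 a_5 + 8 a_4 - 6 a_3 - 2 a_2 = 0  ->  20 a_5 = -8 a_4 + 6 a_3 + 2 a_2 = 74/3  ->  a_5 = 37/30
  x^4: 30 a_6 + 10 a_5 - 8 a_4 - 2 a_3 = 0  ->  30 a_6 = -10 a_5 + 8 a_4 + 2 a_3 = -65/3  ->  a_6 = -13/18
Truncated series: y(x) = -1 + 3 x - 3 x^2 + (8/3) x^3 - (11/6) x^4 + (37/30) x^5 - (13/18) x^6 + O(x^7).

a_0 = -1; a_1 = 3; a_2 = -3; a_3 = 8/3; a_4 = -11/6; a_5 = 37/30; a_6 = -13/18


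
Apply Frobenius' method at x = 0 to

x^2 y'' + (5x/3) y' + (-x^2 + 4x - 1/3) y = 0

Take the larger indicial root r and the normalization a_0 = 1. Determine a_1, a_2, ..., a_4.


Write in Frobenius form y'' + (p(x)/x) y' + (q(x)/x^2) y = 0:
  p(x) = 5/3,  q(x) = -x^2 + 4x - 1/3.
Indicial equation: r(r-1) + (5/3) r + (-1/3) = 0 -> roots r_1 = 1/3, r_2 = -1.
Take r = r_1 = 1/3. Let y(x) = x^r sum_{n>=0} a_n x^n with a_0 = 1.
Substitute y = x^r sum a_n x^n and match x^{r+n}. The recurrence is
  D(n) a_n + 4 a_{n-1} - 1 a_{n-2} = 0,  where D(n) = (r+n)(r+n-1) + (5/3)(r+n) + (-1/3).
  a_n = [-4 a_{n-1} + 1 a_{n-2}] / D(n).
Since the indicial polynomial factors as (r - r_1)(r - r_2), D(n) = (r_1 + n - r_1)(r_1 + n - r_2) = n(n + 4/3).
Evaluating step by step (a_0 = 1):
  n = 1: D(1) = 1(1 + 4/3) = 7/3; numerator = -4(1) = -4; a_1 = (-4)/(7/3) = -12/7
  n = 2: D(2) = 2(2 + 4/3) = 20/3; numerator = -4(-12/7) + 1(1) = 55/7; a_2 = (55/7)/(20/3) = 33/28
  n = 3: D(3) = 3(3 + 4/3) = 13; numerator = -4(33/28) + 1(-12/7) = -45/7; a_3 = (-45/7)/(13) = -45/91
  n = 4: D(4) = 4(4 + 4/3) = 64/3; numerator = -4(-45/91) + 1(33/28) = 1149/364; a_4 = (1149/364)/(64/3) = 3447/23296

r = 1/3; a_0 = 1; a_1 = -12/7; a_2 = 33/28; a_3 = -45/91; a_4 = 3447/23296


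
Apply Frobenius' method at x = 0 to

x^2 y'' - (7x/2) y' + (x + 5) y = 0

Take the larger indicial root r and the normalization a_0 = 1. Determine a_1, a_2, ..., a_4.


Write in Frobenius form y'' + (p(x)/x) y' + (q(x)/x^2) y = 0:
  p(x) = -7/2,  q(x) = x + 5.
Indicial equation: r(r-1) + (-7/2) r + (5) = 0 -> roots r_1 = 5/2, r_2 = 2.
Take r = r_1 = 5/2. Let y(x) = x^r sum_{n>=0} a_n x^n with a_0 = 1.
Substitute y = x^r sum a_n x^n and match x^{r+n}. The recurrence is
  D(n) a_n + 1 a_{n-1} = 0,  where D(n) = (r+n)(r+n-1) + (-7/2)(r+n) + (5).
  a_n = -1 / D(n) * a_{n-1}.
Since the indicial polynomial factors as (r - r_1)(r - r_2), D(n) = (r_1 + n - r_1)(r_1 + n - r_2) = n(n + 1/2).
Evaluating step by step (a_0 = 1):
  n = 1: D(1) = 1(1 + 1/2) = 3/2; numerator = -1(1) = -1; a_1 = (-1)/(3/2) = -2/3
  n = 2: D(2) = 2(2 + 1/2) = 5; numerator = -1(-2/3) = 2/3; a_2 = (2/3)/(5) = 2/15
  n = 3: D(3) = 3(3 + 1/2) = 21/2; numerator = -1(2/15) = -2/15; a_3 = (-2/15)/(21/2) = -4/315
  n = 4: D(4) = 4(4 + 1/2) = 18; numerator = -1(-4/315) = 4/315; a_4 = (4/315)/(18) = 2/2835

r = 5/2; a_0 = 1; a_1 = -2/3; a_2 = 2/15; a_3 = -4/315; a_4 = 2/2835


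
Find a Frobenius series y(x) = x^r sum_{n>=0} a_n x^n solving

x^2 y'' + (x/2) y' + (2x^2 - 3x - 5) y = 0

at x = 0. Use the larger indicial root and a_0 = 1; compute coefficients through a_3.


Write in Frobenius form y'' + (p(x)/x) y' + (q(x)/x^2) y = 0:
  p(x) = 1/2,  q(x) = 2x^2 - 3x - 5.
Indicial equation: r(r-1) + (1/2) r + (-5) = 0 -> roots r_1 = 5/2, r_2 = -2.
Take r = r_1 = 5/2. Let y(x) = x^r sum_{n>=0} a_n x^n with a_0 = 1.
Substitute y = x^r sum a_n x^n and match x^{r+n}. The recurrence is
  D(n) a_n - 3 a_{n-1} + 2 a_{n-2} = 0,  where D(n) = (r+n)(r+n-1) + (1/2)(r+n) + (-5).
  a_n = [3 a_{n-1} - 2 a_{n-2}] / D(n).
Since the indicial polynomial factors as (r - r_1)(r - r_2), D(n) = (r_1 + n - r_1)(r_1 + n - r_2) = n(n + 9/2).
Evaluating step by step (a_0 = 1):
  n = 1: D(1) = 1(1 + 9/2) = 11/2; numerator = 3(1) = 3; a_1 = (3)/(11/2) = 6/11
  n = 2: D(2) = 2(2 + 9/2) = 13; numerator = 3(6/11) - 2(1) = -4/11; a_2 = (-4/11)/(13) = -4/143
  n = 3: D(3) = 3(3 + 9/2) = 45/2; numerator = 3(-4/143) - 2(6/11) = -168/143; a_3 = (-168/143)/(45/2) = -112/2145

r = 5/2; a_0 = 1; a_1 = 6/11; a_2 = -4/143; a_3 = -112/2145


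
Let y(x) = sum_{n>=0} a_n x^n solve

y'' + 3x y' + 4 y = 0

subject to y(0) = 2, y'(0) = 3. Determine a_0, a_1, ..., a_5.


Ansatz: y(x) = sum_{n>=0} a_n x^n, so y'(x) = sum_{n>=1} n a_n x^(n-1) and y''(x) = sum_{n>=2} n(n-1) a_n x^(n-2).
Substitute into P(x) y'' + Q(x) y' + R(x) y = 0 with P(x) = 1, Q(x) = 3x, R(x) = 4, and match powers of x.
Initial conditions: a_0 = 2, a_1 = 3.
Setting the coefficient of each power of x to zero and solving order by order (substituting the coefficients already found):
  x^0: 2 a_2 + 4 a_0 = 0  ->  2 a_2 = -4 a_0 = -8  ->  a_2 = -4
  x^1: 6 a_3 + 7 a_1 = 0  ->  6 a_3 = -7 a_1 = -21  ->  a_3 = -7/2
  x^2: 12 a_4 + 10 a_2 = 0  ->  12 a_4 = -10 a_2 = 40  ->  a_4 = 10/3
  x^3: 20 a_5 + 13 a_3 = 0  ->  20 a_5 = -13 a_3 = 91/2  ->  a_5 = 91/40
Truncated series: y(x) = 2 + 3 x - 4 x^2 - (7/2) x^3 + (10/3) x^4 + (91/40) x^5 + O(x^6).

a_0 = 2; a_1 = 3; a_2 = -4; a_3 = -7/2; a_4 = 10/3; a_5 = 91/40


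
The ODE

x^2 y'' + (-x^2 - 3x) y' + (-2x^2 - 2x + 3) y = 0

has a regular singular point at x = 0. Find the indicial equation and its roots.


Divide by x^2 to reach normal form y'' + P_1(x) y' + P_2(x) y = 0 with P_1(x) = -1 - 3/x and P_2(x) = -2 - 2/x + 3/x^2.
x = 0 is a singular point because the y'-coefficient -1 - 3/x has a pole at x = 0 and the y-coefficient -2 - 2/x + 3/x^2 has a pole at x = 0.
It is a regular singular point because x P_1(x) = p(x) = -x - 3 and x^2 P_2(x) = q(x) = -2x^2 - 2x + 3 are polynomials, hence analytic at x = 0.
p(0) = -3,  q(0) = 3.
Indicial equation: r(r-1) + p(0) r + q(0) = 0, i.e. r^2 + (p(0) - 1) r + q(0) = 0, i.e. r^2 - 4 r + 3 = 0.
Discriminant: (-4)^2 - 4(3) = 4, so r = (4 ± 2)/2.
Solving: r_1 = 3, r_2 = 1.

indicial: r^2 - 4 r + 3 = 0; roots r_1 = 3, r_2 = 1


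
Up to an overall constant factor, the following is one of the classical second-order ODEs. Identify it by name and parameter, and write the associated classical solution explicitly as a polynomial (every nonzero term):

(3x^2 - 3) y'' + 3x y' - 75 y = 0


All three coefficients share the factor -3; dividing through by -3 gives  (1 - x^2) y'' - x y' + 25 y = 0.
This matches the Chebyshev equation (1 - x^2) y'' - x y' + n^2 y = 0 (note the -x y' term, not -2x y') with n^2 = 25, so n = 5; the polynomial solution is T_5(x).
With y = sum_k a_k x^k, matching x^k gives (k+2)(k+1) a_{k+2} = (k^2 - n^2) a_k = (k - 5)(k + 5) a_k. The right side vanishes at k = 5, so the series with the parity of 5 terminates at degree 5.
Standard normalization: leading coefficient of T_n is 2^(n-1), so a_5 = 2^4 = 16. Work downward with a_k = (k+1)(k+2) a_{k+2} / ((k - 5)(k + 5)):
  a_3 = (4)(5)(16) / ((3 - 5)(3 + 5)) = 320/(-16) = -20
  a_1 = (2)(3)(-20) / ((1 - 5)(1 + 5)) = -120/(-24) = 5
Hence T_5(x) = 16 x^5 - 20 x^3 + 5 x.

T_5(x); series = 16 x^5 - 20 x^3 + 5 x


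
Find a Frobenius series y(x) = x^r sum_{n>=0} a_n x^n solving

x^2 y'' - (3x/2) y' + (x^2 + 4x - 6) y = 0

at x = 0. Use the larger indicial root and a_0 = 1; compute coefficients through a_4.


Write in Frobenius form y'' + (p(x)/x) y' + (q(x)/x^2) y = 0:
  p(x) = -3/2,  q(x) = x^2 + 4x - 6.
Indicial equation: r(r-1) + (-3/2) r + (-6) = 0 -> roots r_1 = 4, r_2 = -3/2.
Take r = r_1 = 4. Let y(x) = x^r sum_{n>=0} a_n x^n with a_0 = 1.
Substitute y = x^r sum a_n x^n and match x^{r+n}. The recurrence is
  D(n) a_n + 4 a_{n-1} + 1 a_{n-2} = 0,  where D(n) = (r+n)(r+n-1) + (-3/2)(r+n) + (-6).
  a_n = [-4 a_{n-1} - 1 a_{n-2}] / D(n).
Since the indicial polynomial factors as (r - r_1)(r - r_2), D(n) = (r_1 + n - r_1)(r_1 + n - r_2) = n(n + 11/2).
Evaluating step by step (a_0 = 1):
  n = 1: D(1) = 1(1 + 11/2) = 13/2; numerator = -4(1) = -4; a_1 = (-4)/(13/2) = -8/13
  n = 2: D(2) = 2(2 + 11/2) = 15; numerator = -4(-8/13) - 1(1) = 19/13; a_2 = (19/13)/(15) = 19/195
  n = 3: D(3) = 3(3 + 11/2) = 51/2; numerator = -4(19/195) - 1(-8/13) = 44/195; a_3 = (44/195)/(51/2) = 88/9945
  n = 4: D(4) = 4(4 + 11/2) = 38; numerator = -4(88/9945) - 1(19/195) = -1321/9945; a_4 = (-1321/9945)/(38) = -1321/377910

r = 4; a_0 = 1; a_1 = -8/13; a_2 = 19/195; a_3 = 88/9945; a_4 = -1321/377910


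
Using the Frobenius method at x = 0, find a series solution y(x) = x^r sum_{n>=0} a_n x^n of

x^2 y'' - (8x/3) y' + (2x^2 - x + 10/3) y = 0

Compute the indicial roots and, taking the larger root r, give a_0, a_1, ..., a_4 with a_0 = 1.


Write in Frobenius form y'' + (p(x)/x) y' + (q(x)/x^2) y = 0:
  p(x) = -8/3,  q(x) = 2x^2 - x + 10/3.
Indicial equation: r(r-1) + (-8/3) r + (10/3) = 0 -> roots r_1 = 2, r_2 = 5/3.
Take r = r_1 = 2. Let y(x) = x^r sum_{n>=0} a_n x^n with a_0 = 1.
Substitute y = x^r sum a_n x^n and match x^{r+n}. The recurrence is
  D(n) a_n - 1 a_{n-1} + 2 a_{n-2} = 0,  where D(n) = (r+n)(r+n-1) + (-8/3)(r+n) + (10/3).
  a_n = [1 a_{n-1} - 2 a_{n-2}] / D(n).
Since the indicial polynomial factors as (r - r_1)(r - r_2), D(n) = (r_1 + n - r_1)(r_1 + n - r_2) = n(n + 1/3).
Evaluating step by step (a_0 = 1):
  n = 1: D(1) = 1(1 + 1/3) = 4/3; numerator = 1(1) = 1; a_1 = (1)/(4/3) = 3/4
  n = 2: D(2) = 2(2 + 1/3) = 14/3; numerator = 1(3/4) - 2(1) = -5/4; a_2 = (-5/4)/(14/3) = -15/56
  n = 3: D(3) = 3(3 + 1/3) = 10; numerator = 1(-15/56) - 2(3/4) = -99/56; a_3 = (-99/56)/(10) = -99/560
  n = 4: D(4) = 4(4 + 1/3) = 52/3; numerator = 1(-99/560) - 2(-15/56) = 201/560; a_4 = (201/560)/(52/3) = 603/29120

r = 2; a_0 = 1; a_1 = 3/4; a_2 = -15/56; a_3 = -99/560; a_4 = 603/29120
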